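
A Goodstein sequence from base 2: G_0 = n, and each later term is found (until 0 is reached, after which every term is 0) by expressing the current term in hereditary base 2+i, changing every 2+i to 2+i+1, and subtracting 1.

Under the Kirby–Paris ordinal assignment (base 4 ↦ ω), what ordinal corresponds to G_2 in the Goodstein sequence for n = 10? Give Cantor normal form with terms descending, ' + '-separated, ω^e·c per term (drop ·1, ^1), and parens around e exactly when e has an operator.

ω^(ω + 1) + 1

G_0 = 10. HB_2(10) = 2^(2 + 1) + 2. Bump = 84. G_1 = 83.
G_1 = 83. HB_3(83) = 3^(3 + 1) + 2. Bump = 1026. G_2 = 1025.
G_2 = 1025. HB_4(1025) = 4^(4 + 1) + 1. Bump = 15626. G_3 = 15625.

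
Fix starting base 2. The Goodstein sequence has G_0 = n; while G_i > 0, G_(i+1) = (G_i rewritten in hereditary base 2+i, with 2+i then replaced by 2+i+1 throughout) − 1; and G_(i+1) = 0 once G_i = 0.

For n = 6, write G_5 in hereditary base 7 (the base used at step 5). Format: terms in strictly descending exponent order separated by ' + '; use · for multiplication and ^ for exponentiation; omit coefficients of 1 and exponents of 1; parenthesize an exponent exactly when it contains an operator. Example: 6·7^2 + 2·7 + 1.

(0) 6|_2 = 2^2 + 2 ↦ 3^3 + 3|_3 = 30 ⇒ 29
(1) 29|_3 = 3^3 + 2 ↦ 4^4 + 2|_4 = 258 ⇒ 257
(2) 257|_4 = 4^4 + 1 ↦ 5^5 + 1|_5 = 3126 ⇒ 3125
(3) 3125|_5 = 5^5 ↦ 6^6|_6 = 46656 ⇒ 46655
(4) 46655|_6 = 5·6^5 + 5·6^4 + 5·6^3 + 5·6^2 + 5·6 + 5 ↦ 5·7^5 + 5·7^4 + 5·7^3 + 5·7^2 + 5·7 + 5|_7 = 98040 ⇒ 98039

5·7^5 + 5·7^4 + 5·7^3 + 5·7^2 + 5·7 + 4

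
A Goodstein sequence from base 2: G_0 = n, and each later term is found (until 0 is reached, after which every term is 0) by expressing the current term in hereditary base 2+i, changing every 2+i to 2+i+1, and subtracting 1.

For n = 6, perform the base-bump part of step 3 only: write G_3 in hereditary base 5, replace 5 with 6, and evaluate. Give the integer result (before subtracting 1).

46656

i=0: 6 = 2^2 + 2 (b=2); 2→3: 3^3 + 3 = 30; 30−1 = 29
i=1: 29 = 3^3 + 2 (b=3); 3→4: 4^4 + 2 = 258; 258−1 = 257
i=2: 257 = 4^4 + 1 (b=4); 4→5: 5^5 + 1 = 3126; 3126−1 = 3125
i=3: 3125 = 5^5 (b=5); 5→6: 6^6 = 46656; 46656−1 = 46655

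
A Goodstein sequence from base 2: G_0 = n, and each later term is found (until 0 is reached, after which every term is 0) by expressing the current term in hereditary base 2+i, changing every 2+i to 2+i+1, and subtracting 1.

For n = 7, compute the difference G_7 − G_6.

20888664

(0) 7|_2 = 2^2 + 2 + 1 ↦ 3^3 + 3 + 1|_3 = 31 ⇒ 30
(1) 30|_3 = 3^3 + 3 ↦ 4^4 + 4|_4 = 260 ⇒ 259
(2) 259|_4 = 4^4 + 3 ↦ 5^5 + 3|_5 = 3128 ⇒ 3127
(3) 3127|_5 = 5^5 + 2 ↦ 6^6 + 2|_6 = 46658 ⇒ 46657
(4) 46657|_6 = 6^6 + 1 ↦ 7^7 + 1|_7 = 823544 ⇒ 823543
(5) 823543|_7 = 7^7 ↦ 8^8|_8 = 16777216 ⇒ 16777215
(6) 16777215|_8 = 7·8^7 + 7·8^6 + 7·8^5 + 7·8^4 + 7·8^3 + 7·8^2 + 7·8 + 7 ↦ 7·9^7 + 7·9^6 + 7·9^5 + 7·9^4 + 7·9^3 + 7·9^2 + 7·9 + 7|_9 = 37665880 ⇒ 37665879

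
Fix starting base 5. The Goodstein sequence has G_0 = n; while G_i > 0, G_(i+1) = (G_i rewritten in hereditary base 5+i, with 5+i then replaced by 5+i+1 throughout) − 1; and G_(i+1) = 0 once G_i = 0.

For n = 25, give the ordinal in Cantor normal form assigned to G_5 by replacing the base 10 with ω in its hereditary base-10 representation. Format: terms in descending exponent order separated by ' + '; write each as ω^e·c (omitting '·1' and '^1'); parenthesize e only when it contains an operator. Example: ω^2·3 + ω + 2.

ω·5 + 1

i=0: 25 = 5^2 (b=5); 5→6: 6^2 = 36; 36−1 = 35
i=1: 35 = 5·6 + 5 (b=6); 6→7: 5·7 + 5 = 40; 40−1 = 39
i=2: 39 = 5·7 + 4 (b=7); 7→8: 5·8 + 4 = 44; 44−1 = 43
i=3: 43 = 5·8 + 3 (b=8); 8→9: 5·9 + 3 = 48; 48−1 = 47
i=4: 47 = 5·9 + 2 (b=9); 9→10: 5·10 + 2 = 52; 52−1 = 51
i=5: 51 = 5·10 + 1 (b=10); 10→11: 5·11 + 1 = 56; 56−1 = 55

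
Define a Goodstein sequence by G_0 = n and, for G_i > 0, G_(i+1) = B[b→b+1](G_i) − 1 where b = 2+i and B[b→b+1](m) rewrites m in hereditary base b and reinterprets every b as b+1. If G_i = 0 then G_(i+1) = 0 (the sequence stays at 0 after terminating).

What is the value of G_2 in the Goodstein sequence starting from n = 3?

i=0: 3 = 2 + 1 (b=2); 2→3: 3 + 1 = 4; 4−1 = 3
i=1: 3 = 3 (b=3); 3→4: 4 = 4; 4−1 = 3

3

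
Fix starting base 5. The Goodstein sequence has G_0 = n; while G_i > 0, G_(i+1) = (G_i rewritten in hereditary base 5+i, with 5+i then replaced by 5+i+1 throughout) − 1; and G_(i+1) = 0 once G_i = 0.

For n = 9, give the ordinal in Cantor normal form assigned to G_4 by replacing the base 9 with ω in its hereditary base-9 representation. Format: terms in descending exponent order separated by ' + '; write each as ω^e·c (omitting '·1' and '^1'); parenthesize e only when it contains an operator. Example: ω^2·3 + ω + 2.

ω

G_0=9  [base 5] 5 + 4  →[5↦6]→  6 + 4 = 10  −1 ⇒ G_1=9
G_1=9  [base 6] 6 + 3  →[6↦7]→  7 + 3 = 10  −1 ⇒ G_2=9
G_2=9  [base 7] 7 + 2  →[7↦8]→  8 + 2 = 10  −1 ⇒ G_3=9
G_3=9  [base 8] 8 + 1  →[8↦9]→  9 + 1 = 10  −1 ⇒ G_4=9
G_4=9  [base 9] 9  →[9↦10]→  10 = 10  −1 ⇒ G_5=9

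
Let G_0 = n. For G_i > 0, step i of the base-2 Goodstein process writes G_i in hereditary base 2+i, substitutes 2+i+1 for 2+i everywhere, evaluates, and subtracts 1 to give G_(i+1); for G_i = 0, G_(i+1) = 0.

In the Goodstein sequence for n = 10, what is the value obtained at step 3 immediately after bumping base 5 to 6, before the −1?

279936

10 —HB2→ 2^(2 + 1) + 2 —bump→ 3^(3 + 1) + 3 = 84 —(−1)→ 83
83 —HB3→ 3^(3 + 1) + 2 —bump→ 4^(4 + 1) + 2 = 1026 —(−1)→ 1025
1025 —HB4→ 4^(4 + 1) + 1 —bump→ 5^(5 + 1) + 1 = 15626 —(−1)→ 15625
15625 —HB5→ 5^(5 + 1) —bump→ 6^(6 + 1) = 279936 —(−1)→ 279935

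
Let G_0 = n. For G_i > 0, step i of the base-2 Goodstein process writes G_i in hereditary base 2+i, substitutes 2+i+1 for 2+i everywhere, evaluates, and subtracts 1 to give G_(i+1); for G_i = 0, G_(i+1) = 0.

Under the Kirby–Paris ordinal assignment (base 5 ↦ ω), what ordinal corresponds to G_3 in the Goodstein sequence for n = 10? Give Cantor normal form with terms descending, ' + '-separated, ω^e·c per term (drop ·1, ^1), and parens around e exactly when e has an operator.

step 0: 10 = 2^(2 + 1) + 2; sub 3 for 2: 3^(3 + 1) + 3; = 84; G_1 = 84−1 = 83
step 1: 83 = 3^(3 + 1) + 2; sub 4 for 3: 4^(4 + 1) + 2; = 1026; G_2 = 1026−1 = 1025
step 2: 1025 = 4^(4 + 1) + 1; sub 5 for 4: 5^(5 + 1) + 1; = 15626; G_3 = 15626−1 = 15625
step 3: 15625 = 5^(5 + 1); sub 6 for 5: 6^(6 + 1); = 279936; G_4 = 279936−1 = 279935

ω^(ω + 1)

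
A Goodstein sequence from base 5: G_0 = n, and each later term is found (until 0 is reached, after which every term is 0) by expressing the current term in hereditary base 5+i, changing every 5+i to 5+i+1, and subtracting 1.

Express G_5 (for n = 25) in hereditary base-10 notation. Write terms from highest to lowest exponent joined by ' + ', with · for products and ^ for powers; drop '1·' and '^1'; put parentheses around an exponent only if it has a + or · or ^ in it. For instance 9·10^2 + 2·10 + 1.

25 —HB5→ 5^2 —bump→ 6^2 = 36 —(−1)→ 35
35 —HB6→ 5·6 + 5 —bump→ 5·7 + 5 = 40 —(−1)→ 39
39 —HB7→ 5·7 + 4 —bump→ 5·8 + 4 = 44 —(−1)→ 43
43 —HB8→ 5·8 + 3 —bump→ 5·9 + 3 = 48 —(−1)→ 47
47 —HB9→ 5·9 + 2 —bump→ 5·10 + 2 = 52 —(−1)→ 51
51 —HB10→ 5·10 + 1 —bump→ 5·11 + 1 = 56 —(−1)→ 55

5·10 + 1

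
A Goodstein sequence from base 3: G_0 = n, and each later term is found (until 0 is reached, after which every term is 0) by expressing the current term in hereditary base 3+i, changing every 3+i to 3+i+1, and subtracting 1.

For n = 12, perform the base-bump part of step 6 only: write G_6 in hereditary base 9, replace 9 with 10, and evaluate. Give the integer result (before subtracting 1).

base 3: 12 = 3^2 + 3; at 4: 4^2 + 4 = 20; next = 19
base 4: 19 = 4^2 + 3; at 5: 5^2 + 3 = 28; next = 27
base 5: 27 = 5^2 + 2; at 6: 6^2 + 2 = 38; next = 37
base 6: 37 = 6^2 + 1; at 7: 7^2 + 1 = 50; next = 49
base 7: 49 = 7^2; at 8: 8^2 = 64; next = 63
base 8: 63 = 7·8 + 7; at 9: 7·9 + 7 = 70; next = 69
base 9: 69 = 7·9 + 6; at 10: 7·10 + 6 = 76; next = 75

76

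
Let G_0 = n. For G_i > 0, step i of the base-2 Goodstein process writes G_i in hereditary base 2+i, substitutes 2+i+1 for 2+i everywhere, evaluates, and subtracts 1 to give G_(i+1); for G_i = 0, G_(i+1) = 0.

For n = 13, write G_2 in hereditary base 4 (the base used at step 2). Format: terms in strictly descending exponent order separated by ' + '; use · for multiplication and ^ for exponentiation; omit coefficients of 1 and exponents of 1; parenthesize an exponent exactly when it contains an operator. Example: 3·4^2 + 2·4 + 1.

4^(4 + 1) + 3·4^3 + 3·4^2 + 3·4 + 3

G_0 = 13. HB_2(13) = 2^(2 + 1) + 2^2 + 1. Bump = 109. G_1 = 108.
G_1 = 108. HB_3(108) = 3^(3 + 1) + 3^3. Bump = 1280. G_2 = 1279.
G_2 = 1279. HB_4(1279) = 4^(4 + 1) + 3·4^3 + 3·4^2 + 3·4 + 3. Bump = 16093. G_3 = 16092.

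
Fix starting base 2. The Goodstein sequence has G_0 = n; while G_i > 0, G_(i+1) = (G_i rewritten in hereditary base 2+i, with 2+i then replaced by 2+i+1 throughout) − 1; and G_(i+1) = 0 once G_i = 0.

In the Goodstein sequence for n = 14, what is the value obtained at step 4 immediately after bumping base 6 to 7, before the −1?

5862841

G_0 = 14. HB_2(14) = 2^(2 + 1) + 2^2 + 2. Bump = 111. G_1 = 110.
G_1 = 110. HB_3(110) = 3^(3 + 1) + 3^3 + 2. Bump = 1282. G_2 = 1281.
G_2 = 1281. HB_4(1281) = 4^(4 + 1) + 4^4 + 1. Bump = 18751. G_3 = 18750.
G_3 = 18750. HB_5(18750) = 5^(5 + 1) + 5^5. Bump = 326592. G_4 = 326591.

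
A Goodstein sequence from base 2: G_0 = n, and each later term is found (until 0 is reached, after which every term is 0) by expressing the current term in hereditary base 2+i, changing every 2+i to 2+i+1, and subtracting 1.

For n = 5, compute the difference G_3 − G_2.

212

step 0: 5 = 2^2 + 1; sub 3 for 2: 3^3 + 1; = 28; G_1 = 28−1 = 27
step 1: 27 = 3^3; sub 4 for 3: 4^4; = 256; G_2 = 256−1 = 255
step 2: 255 = 3·4^3 + 3·4^2 + 3·4 + 3; sub 5 for 4: 3·5^3 + 3·5^2 + 3·5 + 3; = 468; G_3 = 468−1 = 467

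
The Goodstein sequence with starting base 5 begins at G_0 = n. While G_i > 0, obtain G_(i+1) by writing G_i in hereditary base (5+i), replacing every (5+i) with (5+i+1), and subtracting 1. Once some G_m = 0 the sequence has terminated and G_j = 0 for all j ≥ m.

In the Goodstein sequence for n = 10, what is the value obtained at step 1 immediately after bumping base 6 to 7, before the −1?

G_0 = 10. HB_5(10) = 2·5. Bump = 12. G_1 = 11.
G_1 = 11. HB_6(11) = 6 + 5. Bump = 12. G_2 = 11.

12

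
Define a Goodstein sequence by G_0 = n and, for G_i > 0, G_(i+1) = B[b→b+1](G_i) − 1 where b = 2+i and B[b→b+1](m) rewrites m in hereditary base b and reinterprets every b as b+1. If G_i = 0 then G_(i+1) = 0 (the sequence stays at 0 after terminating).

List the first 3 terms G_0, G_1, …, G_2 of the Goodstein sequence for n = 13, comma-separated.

13, 108, 1279

(0) 13|_2 = 2^(2 + 1) + 2^2 + 1 ↦ 3^(3 + 1) + 3^3 + 1|_3 = 109 ⇒ 108
(1) 108|_3 = 3^(3 + 1) + 3^3 ↦ 4^(4 + 1) + 4^4|_4 = 1280 ⇒ 1279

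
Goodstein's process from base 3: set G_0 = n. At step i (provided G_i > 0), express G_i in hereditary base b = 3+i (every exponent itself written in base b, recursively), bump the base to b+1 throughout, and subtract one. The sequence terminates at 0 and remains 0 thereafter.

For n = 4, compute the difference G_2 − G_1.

G_0 = 4. HB_3(4) = 3 + 1. Bump = 5. G_1 = 4.
G_1 = 4. HB_4(4) = 4. Bump = 5. G_2 = 4.

0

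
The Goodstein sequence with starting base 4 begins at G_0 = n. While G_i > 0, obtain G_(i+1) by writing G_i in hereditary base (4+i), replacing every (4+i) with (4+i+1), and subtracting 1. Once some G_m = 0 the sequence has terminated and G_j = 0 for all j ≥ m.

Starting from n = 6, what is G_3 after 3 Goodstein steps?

6

base 4: 6 = 4 + 2; at 5: 5 + 2 = 7; next = 6
base 5: 6 = 5 + 1; at 6: 6 + 1 = 7; next = 6
base 6: 6 = 6; at 7: 7 = 7; next = 6
base 7: 6 = 6; at 8: 6 = 6; next = 5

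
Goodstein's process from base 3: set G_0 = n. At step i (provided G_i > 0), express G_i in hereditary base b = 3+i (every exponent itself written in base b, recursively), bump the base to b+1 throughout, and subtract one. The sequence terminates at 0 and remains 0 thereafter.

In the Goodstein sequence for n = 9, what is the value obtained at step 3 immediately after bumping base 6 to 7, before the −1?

i=0: 9 = 3^2 (b=3); 3→4: 4^2 = 16; 16−1 = 15
i=1: 15 = 3·4 + 3 (b=4); 4→5: 3·5 + 3 = 18; 18−1 = 17
i=2: 17 = 3·5 + 2 (b=5); 5→6: 3·6 + 2 = 20; 20−1 = 19
i=3: 19 = 3·6 + 1 (b=6); 6→7: 3·7 + 1 = 22; 22−1 = 21

22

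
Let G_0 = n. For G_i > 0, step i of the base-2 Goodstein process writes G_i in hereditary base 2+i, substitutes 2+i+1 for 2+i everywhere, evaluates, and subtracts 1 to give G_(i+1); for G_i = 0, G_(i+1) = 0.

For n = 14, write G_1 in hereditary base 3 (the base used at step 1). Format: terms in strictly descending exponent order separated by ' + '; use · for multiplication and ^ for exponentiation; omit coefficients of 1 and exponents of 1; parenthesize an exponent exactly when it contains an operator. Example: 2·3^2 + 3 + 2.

3^(3 + 1) + 3^3 + 2

step 0: 14 = 2^(2 + 1) + 2^2 + 2; sub 3 for 2: 3^(3 + 1) + 3^3 + 3; = 111; G_1 = 111−1 = 110
step 1: 110 = 3^(3 + 1) + 3^3 + 2; sub 4 for 3: 4^(4 + 1) + 4^4 + 2; = 1282; G_2 = 1282−1 = 1281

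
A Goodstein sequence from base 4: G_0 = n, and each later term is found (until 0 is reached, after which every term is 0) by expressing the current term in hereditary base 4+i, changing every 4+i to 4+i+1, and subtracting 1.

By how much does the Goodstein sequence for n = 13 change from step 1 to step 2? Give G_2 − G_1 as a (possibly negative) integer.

i=0: 13 = 3·4 + 1 (b=4); 4→5: 3·5 + 1 = 16; 16−1 = 15
i=1: 15 = 3·5 (b=5); 5→6: 3·6 = 18; 18−1 = 17

2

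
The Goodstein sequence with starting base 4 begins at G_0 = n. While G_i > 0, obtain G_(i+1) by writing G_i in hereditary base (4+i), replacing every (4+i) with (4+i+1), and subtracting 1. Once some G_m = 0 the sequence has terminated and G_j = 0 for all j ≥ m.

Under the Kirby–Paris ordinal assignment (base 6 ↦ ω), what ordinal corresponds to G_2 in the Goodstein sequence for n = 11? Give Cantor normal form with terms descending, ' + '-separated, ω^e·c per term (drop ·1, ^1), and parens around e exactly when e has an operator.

G_0 = 11. HB_4(11) = 2·4 + 3. Bump = 13. G_1 = 12.
G_1 = 12. HB_5(12) = 2·5 + 2. Bump = 14. G_2 = 13.
G_2 = 13. HB_6(13) = 2·6 + 1. Bump = 15. G_3 = 14.

ω·2 + 1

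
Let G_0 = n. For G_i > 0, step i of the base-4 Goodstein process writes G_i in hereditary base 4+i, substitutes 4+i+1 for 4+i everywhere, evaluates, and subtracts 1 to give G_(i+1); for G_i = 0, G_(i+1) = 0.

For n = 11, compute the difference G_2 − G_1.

1

step 0: 11 = 2·4 + 3; sub 5 for 4: 2·5 + 3; = 13; G_1 = 13−1 = 12
step 1: 12 = 2·5 + 2; sub 6 for 5: 2·6 + 2; = 14; G_2 = 14−1 = 13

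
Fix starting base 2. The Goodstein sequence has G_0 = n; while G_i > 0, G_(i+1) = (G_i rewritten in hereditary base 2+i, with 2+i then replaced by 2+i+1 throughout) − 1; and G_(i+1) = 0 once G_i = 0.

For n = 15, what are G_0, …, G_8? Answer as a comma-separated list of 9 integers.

15, 111, 1283, 18752, 326593, 6588344, 150994943, 3524450280, 100077777775

base 2: 15 = 2^(2 + 1) + 2^2 + 2 + 1; at 3: 3^(3 + 1) + 3^3 + 3 + 1 = 112; next = 111
base 3: 111 = 3^(3 + 1) + 3^3 + 3; at 4: 4^(4 + 1) + 4^4 + 4 = 1284; next = 1283
base 4: 1283 = 4^(4 + 1) + 4^4 + 3; at 5: 5^(5 + 1) + 5^5 + 3 = 18753; next = 18752
base 5: 18752 = 5^(5 + 1) + 5^5 + 2; at 6: 6^(6 + 1) + 6^6 + 2 = 326594; next = 326593
base 6: 326593 = 6^(6 + 1) + 6^6 + 1; at 7: 7^(7 + 1) + 7^7 + 1 = 6588345; next = 6588344
base 7: 6588344 = 7^(7 + 1) + 7^7; at 8: 8^(8 + 1) + 8^8 = 150994944; next = 150994943
base 8: 150994943 = 8^(8 + 1) + 7·8^7 + 7·8^6 + 7·8^5 + 7·8^4 + 7·8^3 + 7·8^2 + 7·8 + 7; at 9: 9^(9 + 1) + 7·9^7 + 7·9^6 + 7·9^5 + 7·9^4 + 7·9^3 + 7·9^2 + 7·9 + 7 = 3524450281; next = 3524450280
base 9: 3524450280 = 9^(9 + 1) + 7·9^7 + 7·9^6 + 7·9^5 + 7·9^4 + 7·9^3 + 7·9^2 + 7·9 + 6; at 10: 10^(10 + 1) + 7·10^7 + 7·10^6 + 7·10^5 + 7·10^4 + 7·10^3 + 7·10^2 + 7·10 + 6 = 100077777776; next = 100077777775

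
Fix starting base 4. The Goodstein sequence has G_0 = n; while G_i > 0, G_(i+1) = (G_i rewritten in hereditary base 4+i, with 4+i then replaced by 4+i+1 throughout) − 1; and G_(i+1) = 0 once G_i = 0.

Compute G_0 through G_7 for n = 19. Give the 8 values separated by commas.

19 —HB4→ 4^2 + 3 —bump→ 5^2 + 3 = 28 —(−1)→ 27
27 —HB5→ 5^2 + 2 —bump→ 6^2 + 2 = 38 —(−1)→ 37
37 —HB6→ 6^2 + 1 —bump→ 7^2 + 1 = 50 —(−1)→ 49
49 —HB7→ 7^2 —bump→ 8^2 = 64 —(−1)→ 63
63 —HB8→ 7·8 + 7 —bump→ 7·9 + 7 = 70 —(−1)→ 69
69 —HB9→ 7·9 + 6 —bump→ 7·10 + 6 = 76 —(−1)→ 75
75 —HB10→ 7·10 + 5 —bump→ 7·11 + 5 = 82 —(−1)→ 81

19, 27, 37, 49, 63, 69, 75, 81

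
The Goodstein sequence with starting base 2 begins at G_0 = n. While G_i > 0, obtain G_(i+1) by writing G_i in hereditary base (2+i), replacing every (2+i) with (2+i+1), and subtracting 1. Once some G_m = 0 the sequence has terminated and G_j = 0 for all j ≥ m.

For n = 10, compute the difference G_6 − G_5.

79857569

G_0 = 10. HB_2(10) = 2^(2 + 1) + 2. Bump = 84. G_1 = 83.
G_1 = 83. HB_3(83) = 3^(3 + 1) + 2. Bump = 1026. G_2 = 1025.
G_2 = 1025. HB_4(1025) = 4^(4 + 1) + 1. Bump = 15626. G_3 = 15625.
G_3 = 15625. HB_5(15625) = 5^(5 + 1). Bump = 279936. G_4 = 279935.
G_4 = 279935. HB_6(279935) = 5·6^6 + 5·6^5 + 5·6^4 + 5·6^3 + 5·6^2 + 5·6 + 5. Bump = 4215755. G_5 = 4215754.
G_5 = 4215754. HB_7(4215754) = 5·7^7 + 5·7^5 + 5·7^4 + 5·7^3 + 5·7^2 + 5·7 + 4. Bump = 84073324. G_6 = 84073323.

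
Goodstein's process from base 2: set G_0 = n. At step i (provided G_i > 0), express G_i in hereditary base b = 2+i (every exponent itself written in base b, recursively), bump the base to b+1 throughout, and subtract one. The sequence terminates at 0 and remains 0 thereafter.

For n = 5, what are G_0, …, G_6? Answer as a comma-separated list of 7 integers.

5, 27, 255, 467, 775, 1197, 1751

step 0: 5 = 2^2 + 1; sub 3 for 2: 3^3 + 1; = 28; G_1 = 28−1 = 27
step 1: 27 = 3^3; sub 4 for 3: 4^4; = 256; G_2 = 256−1 = 255
step 2: 255 = 3·4^3 + 3·4^2 + 3·4 + 3; sub 5 for 4: 3·5^3 + 3·5^2 + 3·5 + 3; = 468; G_3 = 468−1 = 467
step 3: 467 = 3·5^3 + 3·5^2 + 3·5 + 2; sub 6 for 5: 3·6^3 + 3·6^2 + 3·6 + 2; = 776; G_4 = 776−1 = 775
step 4: 775 = 3·6^3 + 3·6^2 + 3·6 + 1; sub 7 for 6: 3·7^3 + 3·7^2 + 3·7 + 1; = 1198; G_5 = 1198−1 = 1197
step 5: 1197 = 3·7^3 + 3·7^2 + 3·7; sub 8 for 7: 3·8^3 + 3·8^2 + 3·8; = 1752; G_6 = 1752−1 = 1751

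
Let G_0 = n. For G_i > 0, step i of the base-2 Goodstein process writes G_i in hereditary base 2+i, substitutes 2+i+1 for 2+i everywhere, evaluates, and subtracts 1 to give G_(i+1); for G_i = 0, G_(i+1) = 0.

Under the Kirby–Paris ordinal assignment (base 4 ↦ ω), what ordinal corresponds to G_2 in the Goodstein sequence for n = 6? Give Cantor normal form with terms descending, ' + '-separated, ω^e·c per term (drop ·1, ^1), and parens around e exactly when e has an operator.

ω^ω + 1

G_0=6  [base 2] 2^2 + 2  →[2↦3]→  3^3 + 3 = 30  −1 ⇒ G_1=29
G_1=29  [base 3] 3^3 + 2  →[3↦4]→  4^4 + 2 = 258  −1 ⇒ G_2=257
G_2=257  [base 4] 4^4 + 1  →[4↦5]→  5^5 + 1 = 3126  −1 ⇒ G_3=3125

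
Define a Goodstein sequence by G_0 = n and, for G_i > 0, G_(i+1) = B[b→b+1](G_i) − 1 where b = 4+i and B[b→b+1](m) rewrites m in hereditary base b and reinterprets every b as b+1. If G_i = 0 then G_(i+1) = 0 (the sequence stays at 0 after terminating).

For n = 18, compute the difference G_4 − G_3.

5

G_0=18  [base 4] 4^2 + 2  →[4↦5]→  5^2 + 2 = 27  −1 ⇒ G_1=26
G_1=26  [base 5] 5^2 + 1  →[5↦6]→  6^2 + 1 = 37  −1 ⇒ G_2=36
G_2=36  [base 6] 6^2  →[6↦7]→  7^2 = 49  −1 ⇒ G_3=48
G_3=48  [base 7] 6·7 + 6  →[7↦8]→  6·8 + 6 = 54  −1 ⇒ G_4=53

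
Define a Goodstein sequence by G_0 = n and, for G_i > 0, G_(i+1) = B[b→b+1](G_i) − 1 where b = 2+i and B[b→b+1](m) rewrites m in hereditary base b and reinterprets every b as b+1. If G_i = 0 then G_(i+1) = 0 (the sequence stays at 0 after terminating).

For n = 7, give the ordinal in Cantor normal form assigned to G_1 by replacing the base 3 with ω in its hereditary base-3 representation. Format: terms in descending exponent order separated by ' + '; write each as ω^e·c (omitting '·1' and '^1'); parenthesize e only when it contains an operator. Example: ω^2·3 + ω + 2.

i=0: 7 = 2^2 + 2 + 1 (b=2); 2→3: 3^3 + 3 + 1 = 31; 31−1 = 30
i=1: 30 = 3^3 + 3 (b=3); 3→4: 4^4 + 4 = 260; 260−1 = 259

ω^ω + ω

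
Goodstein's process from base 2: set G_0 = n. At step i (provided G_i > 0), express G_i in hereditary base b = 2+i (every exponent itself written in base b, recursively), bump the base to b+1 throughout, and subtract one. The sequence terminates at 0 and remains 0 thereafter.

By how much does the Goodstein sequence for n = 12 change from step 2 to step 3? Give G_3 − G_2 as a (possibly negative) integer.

14620

[0] 12 ≡ 2^(2 + 1) + 2^2 (base 2). Lift 3: 108. −1: 107.
[1] 107 ≡ 3^(3 + 1) + 2·3^2 + 2·3 + 2 (base 3). Lift 4: 1066. −1: 1065.
[2] 1065 ≡ 4^(4 + 1) + 2·4^2 + 2·4 + 1 (base 4). Lift 5: 15686. −1: 15685.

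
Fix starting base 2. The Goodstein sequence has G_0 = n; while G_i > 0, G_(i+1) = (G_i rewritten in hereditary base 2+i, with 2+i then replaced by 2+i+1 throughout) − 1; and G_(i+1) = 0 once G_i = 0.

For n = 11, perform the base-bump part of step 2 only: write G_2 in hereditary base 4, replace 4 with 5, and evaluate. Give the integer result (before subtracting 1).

step 0: 11 = 2^(2 + 1) + 2 + 1; sub 3 for 2: 3^(3 + 1) + 3 + 1; = 85; G_1 = 85−1 = 84
step 1: 84 = 3^(3 + 1) + 3; sub 4 for 3: 4^(4 + 1) + 4; = 1028; G_2 = 1028−1 = 1027
step 2: 1027 = 4^(4 + 1) + 3; sub 5 for 4: 5^(5 + 1) + 3; = 15628; G_3 = 15628−1 = 15627

15628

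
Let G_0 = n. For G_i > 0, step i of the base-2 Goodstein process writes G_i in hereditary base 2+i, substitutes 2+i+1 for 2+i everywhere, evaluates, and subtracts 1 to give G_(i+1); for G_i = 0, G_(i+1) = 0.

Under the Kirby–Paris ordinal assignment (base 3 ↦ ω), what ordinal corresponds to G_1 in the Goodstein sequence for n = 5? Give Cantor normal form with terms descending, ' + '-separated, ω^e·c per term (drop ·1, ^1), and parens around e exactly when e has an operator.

[0] 5 ≡ 2^2 + 1 (base 2). Lift 3: 28. −1: 27.
[1] 27 ≡ 3^3 (base 3). Lift 4: 256. −1: 255.

ω^ω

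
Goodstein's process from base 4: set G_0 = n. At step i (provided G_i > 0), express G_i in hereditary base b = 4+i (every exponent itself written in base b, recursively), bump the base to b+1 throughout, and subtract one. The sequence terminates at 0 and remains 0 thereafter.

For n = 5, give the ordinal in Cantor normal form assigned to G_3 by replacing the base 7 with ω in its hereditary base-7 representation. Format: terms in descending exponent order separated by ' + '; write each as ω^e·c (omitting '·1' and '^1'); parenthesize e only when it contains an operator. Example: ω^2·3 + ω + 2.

4

(0) 5|_4 = 4 + 1 ↦ 5 + 1|_5 = 6 ⇒ 5
(1) 5|_5 = 5 ↦ 6|_6 = 6 ⇒ 5
(2) 5|_6 = 5 ↦ 5|_7 = 5 ⇒ 4
(3) 4|_7 = 4 ↦ 4|_8 = 4 ⇒ 3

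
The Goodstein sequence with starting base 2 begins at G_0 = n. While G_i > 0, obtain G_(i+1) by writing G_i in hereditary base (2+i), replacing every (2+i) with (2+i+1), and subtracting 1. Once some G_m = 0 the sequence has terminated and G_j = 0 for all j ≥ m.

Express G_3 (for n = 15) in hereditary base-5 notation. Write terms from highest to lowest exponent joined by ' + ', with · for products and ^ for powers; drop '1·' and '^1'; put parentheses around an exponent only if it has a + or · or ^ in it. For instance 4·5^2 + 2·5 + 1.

5^(5 + 1) + 5^5 + 2

(0) 15|_2 = 2^(2 + 1) + 2^2 + 2 + 1 ↦ 3^(3 + 1) + 3^3 + 3 + 1|_3 = 112 ⇒ 111
(1) 111|_3 = 3^(3 + 1) + 3^3 + 3 ↦ 4^(4 + 1) + 4^4 + 4|_4 = 1284 ⇒ 1283
(2) 1283|_4 = 4^(4 + 1) + 4^4 + 3 ↦ 5^(5 + 1) + 5^5 + 3|_5 = 18753 ⇒ 18752
(3) 18752|_5 = 5^(5 + 1) + 5^5 + 2 ↦ 6^(6 + 1) + 6^6 + 2|_6 = 326594 ⇒ 326593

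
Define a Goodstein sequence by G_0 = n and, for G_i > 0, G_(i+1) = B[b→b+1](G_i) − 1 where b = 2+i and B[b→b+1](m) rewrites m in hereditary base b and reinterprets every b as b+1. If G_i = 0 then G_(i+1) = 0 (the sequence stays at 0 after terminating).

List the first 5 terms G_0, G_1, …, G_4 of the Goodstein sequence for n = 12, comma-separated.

G_0=12  [base 2] 2^(2 + 1) + 2^2  →[2↦3]→  3^(3 + 1) + 3^3 = 108  −1 ⇒ G_1=107
G_1=107  [base 3] 3^(3 + 1) + 2·3^2 + 2·3 + 2  →[3↦4]→  4^(4 + 1) + 2·4^2 + 2·4 + 2 = 1066  −1 ⇒ G_2=1065
G_2=1065  [base 4] 4^(4 + 1) + 2·4^2 + 2·4 + 1  →[4↦5]→  5^(5 + 1) + 2·5^2 + 2·5 + 1 = 15686  −1 ⇒ G_3=15685
G_3=15685  [base 5] 5^(5 + 1) + 2·5^2 + 2·5  →[5↦6]→  6^(6 + 1) + 2·6^2 + 2·6 = 280020  −1 ⇒ G_4=280019

12, 107, 1065, 15685, 280019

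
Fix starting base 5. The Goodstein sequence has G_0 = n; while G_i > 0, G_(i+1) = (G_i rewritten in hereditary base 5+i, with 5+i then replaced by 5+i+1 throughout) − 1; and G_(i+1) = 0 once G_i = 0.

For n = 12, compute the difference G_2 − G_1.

1

base 5: 12 = 2·5 + 2; at 6: 2·6 + 2 = 14; next = 13
base 6: 13 = 2·6 + 1; at 7: 2·7 + 1 = 15; next = 14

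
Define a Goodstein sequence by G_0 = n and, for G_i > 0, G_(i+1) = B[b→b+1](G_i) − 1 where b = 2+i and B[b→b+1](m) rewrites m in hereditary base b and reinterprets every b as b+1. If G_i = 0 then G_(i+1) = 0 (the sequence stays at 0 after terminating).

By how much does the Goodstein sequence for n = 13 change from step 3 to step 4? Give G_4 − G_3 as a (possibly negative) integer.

264619

i=0: 13 = 2^(2 + 1) + 2^2 + 1 (b=2); 2→3: 3^(3 + 1) + 3^3 + 1 = 109; 109−1 = 108
i=1: 108 = 3^(3 + 1) + 3^3 (b=3); 3→4: 4^(4 + 1) + 4^4 = 1280; 1280−1 = 1279
i=2: 1279 = 4^(4 + 1) + 3·4^3 + 3·4^2 + 3·4 + 3 (b=4); 4→5: 5^(5 + 1) + 3·5^3 + 3·5^2 + 3·5 + 3 = 16093; 16093−1 = 16092
i=3: 16092 = 5^(5 + 1) + 3·5^3 + 3·5^2 + 3·5 + 2 (b=5); 5→6: 6^(6 + 1) + 3·6^3 + 3·6^2 + 3·6 + 2 = 280712; 280712−1 = 280711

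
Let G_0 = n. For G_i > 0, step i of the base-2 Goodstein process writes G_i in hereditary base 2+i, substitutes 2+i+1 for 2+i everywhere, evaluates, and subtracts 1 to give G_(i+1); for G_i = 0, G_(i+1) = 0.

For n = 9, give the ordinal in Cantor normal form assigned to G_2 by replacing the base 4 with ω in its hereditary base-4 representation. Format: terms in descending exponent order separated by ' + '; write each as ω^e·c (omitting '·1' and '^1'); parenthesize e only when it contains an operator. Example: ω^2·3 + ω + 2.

G_0 = 9. HB_2(9) = 2^(2 + 1) + 1. Bump = 82. G_1 = 81.
G_1 = 81. HB_3(81) = 3^(3 + 1). Bump = 1024. G_2 = 1023.

ω^ω·3 + ω^3·3 + ω^2·3 + ω·3 + 3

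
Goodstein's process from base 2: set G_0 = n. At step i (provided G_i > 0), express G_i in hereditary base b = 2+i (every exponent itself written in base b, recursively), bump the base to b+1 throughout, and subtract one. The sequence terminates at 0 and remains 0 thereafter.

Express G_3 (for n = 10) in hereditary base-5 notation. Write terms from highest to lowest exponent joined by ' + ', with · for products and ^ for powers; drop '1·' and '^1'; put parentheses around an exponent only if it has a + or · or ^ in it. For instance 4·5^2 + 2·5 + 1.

G_0 = 10. HB_2(10) = 2^(2 + 1) + 2. Bump = 84. G_1 = 83.
G_1 = 83. HB_3(83) = 3^(3 + 1) + 2. Bump = 1026. G_2 = 1025.
G_2 = 1025. HB_4(1025) = 4^(4 + 1) + 1. Bump = 15626. G_3 = 15625.
G_3 = 15625. HB_5(15625) = 5^(5 + 1). Bump = 279936. G_4 = 279935.

5^(5 + 1)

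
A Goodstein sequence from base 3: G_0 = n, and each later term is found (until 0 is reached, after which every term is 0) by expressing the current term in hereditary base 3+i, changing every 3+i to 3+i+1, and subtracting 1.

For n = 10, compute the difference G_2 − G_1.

[0] 10 ≡ 3^2 + 1 (base 3). Lift 4: 17. −1: 16.
[1] 16 ≡ 4^2 (base 4). Lift 5: 25. −1: 24.

8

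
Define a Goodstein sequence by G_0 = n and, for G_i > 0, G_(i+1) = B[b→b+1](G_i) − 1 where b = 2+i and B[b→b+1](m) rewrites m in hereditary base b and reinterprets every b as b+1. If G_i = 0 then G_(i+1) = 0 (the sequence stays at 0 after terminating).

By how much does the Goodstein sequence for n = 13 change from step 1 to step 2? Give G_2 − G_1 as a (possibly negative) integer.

1171

G_0 = 13. HB_2(13) = 2^(2 + 1) + 2^2 + 1. Bump = 109. G_1 = 108.
G_1 = 108. HB_3(108) = 3^(3 + 1) + 3^3. Bump = 1280. G_2 = 1279.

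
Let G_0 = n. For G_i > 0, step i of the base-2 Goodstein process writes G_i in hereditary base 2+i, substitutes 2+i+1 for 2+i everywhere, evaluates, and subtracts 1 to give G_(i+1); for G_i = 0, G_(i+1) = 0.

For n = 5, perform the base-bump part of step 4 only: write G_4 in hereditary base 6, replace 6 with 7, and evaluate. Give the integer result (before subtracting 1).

1198

[0] 5 ≡ 2^2 + 1 (base 2). Lift 3: 28. −1: 27.
[1] 27 ≡ 3^3 (base 3). Lift 4: 256. −1: 255.
[2] 255 ≡ 3·4^3 + 3·4^2 + 3·4 + 3 (base 4). Lift 5: 468. −1: 467.
[3] 467 ≡ 3·5^3 + 3·5^2 + 3·5 + 2 (base 5). Lift 6: 776. −1: 775.
[4] 775 ≡ 3·6^3 + 3·6^2 + 3·6 + 1 (base 6). Lift 7: 1198. −1: 1197.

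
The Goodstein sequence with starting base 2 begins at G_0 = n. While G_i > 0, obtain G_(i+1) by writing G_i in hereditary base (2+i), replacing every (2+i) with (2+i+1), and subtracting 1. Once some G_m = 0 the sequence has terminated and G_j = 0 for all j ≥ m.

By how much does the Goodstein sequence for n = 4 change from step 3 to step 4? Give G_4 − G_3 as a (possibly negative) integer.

23

(0) 4|_2 = 2^2 ↦ 3^3|_3 = 27 ⇒ 26
(1) 26|_3 = 2·3^2 + 2·3 + 2 ↦ 2·4^2 + 2·4 + 2|_4 = 42 ⇒ 41
(2) 41|_4 = 2·4^2 + 2·4 + 1 ↦ 2·5^2 + 2·5 + 1|_5 = 61 ⇒ 60
(3) 60|_5 = 2·5^2 + 2·5 ↦ 2·6^2 + 2·6|_6 = 84 ⇒ 83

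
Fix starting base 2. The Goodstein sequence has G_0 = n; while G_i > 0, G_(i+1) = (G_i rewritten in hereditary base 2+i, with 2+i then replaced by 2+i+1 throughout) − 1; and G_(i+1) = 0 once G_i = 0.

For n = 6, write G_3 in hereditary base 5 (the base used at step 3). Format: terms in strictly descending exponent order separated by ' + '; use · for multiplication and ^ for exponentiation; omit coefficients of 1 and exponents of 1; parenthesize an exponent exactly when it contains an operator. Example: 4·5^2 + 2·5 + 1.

(0) 6|_2 = 2^2 + 2 ↦ 3^3 + 3|_3 = 30 ⇒ 29
(1) 29|_3 = 3^3 + 2 ↦ 4^4 + 2|_4 = 258 ⇒ 257
(2) 257|_4 = 4^4 + 1 ↦ 5^5 + 1|_5 = 3126 ⇒ 3125
(3) 3125|_5 = 5^5 ↦ 6^6|_6 = 46656 ⇒ 46655

5^5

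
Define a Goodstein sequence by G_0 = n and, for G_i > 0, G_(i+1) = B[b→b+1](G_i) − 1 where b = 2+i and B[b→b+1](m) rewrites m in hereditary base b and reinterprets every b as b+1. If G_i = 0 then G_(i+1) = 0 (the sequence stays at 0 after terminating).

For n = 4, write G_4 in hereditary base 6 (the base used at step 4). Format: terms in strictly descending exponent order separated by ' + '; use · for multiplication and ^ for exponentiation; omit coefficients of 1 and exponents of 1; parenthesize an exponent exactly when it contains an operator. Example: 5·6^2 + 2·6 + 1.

2·6^2 + 6 + 5

G_0=4  [base 2] 2^2  →[2↦3]→  3^3 = 27  −1 ⇒ G_1=26
G_1=26  [base 3] 2·3^2 + 2·3 + 2  →[3↦4]→  2·4^2 + 2·4 + 2 = 42  −1 ⇒ G_2=41
G_2=41  [base 4] 2·4^2 + 2·4 + 1  →[4↦5]→  2·5^2 + 2·5 + 1 = 61  −1 ⇒ G_3=60
G_3=60  [base 5] 2·5^2 + 2·5  →[5↦6]→  2·6^2 + 2·6 = 84  −1 ⇒ G_4=83
G_4=83  [base 6] 2·6^2 + 6 + 5  →[6↦7]→  2·7^2 + 7 + 5 = 110  −1 ⇒ G_5=109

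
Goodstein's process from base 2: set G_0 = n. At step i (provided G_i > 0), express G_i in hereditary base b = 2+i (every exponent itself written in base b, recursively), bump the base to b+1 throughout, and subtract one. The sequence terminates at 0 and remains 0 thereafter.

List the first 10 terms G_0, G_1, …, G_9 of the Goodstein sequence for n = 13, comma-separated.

13, 108, 1279, 16092, 280711, 5765998, 134219479, 3486786855, 100000003325, 3138428381103

13 —HB2→ 2^(2 + 1) + 2^2 + 1 —bump→ 3^(3 + 1) + 3^3 + 1 = 109 —(−1)→ 108
108 —HB3→ 3^(3 + 1) + 3^3 —bump→ 4^(4 + 1) + 4^4 = 1280 —(−1)→ 1279
1279 —HB4→ 4^(4 + 1) + 3·4^3 + 3·4^2 + 3·4 + 3 —bump→ 5^(5 + 1) + 3·5^3 + 3·5^2 + 3·5 + 3 = 16093 —(−1)→ 16092
16092 —HB5→ 5^(5 + 1) + 3·5^3 + 3·5^2 + 3·5 + 2 —bump→ 6^(6 + 1) + 3·6^3 + 3·6^2 + 3·6 + 2 = 280712 —(−1)→ 280711
280711 —HB6→ 6^(6 + 1) + 3·6^3 + 3·6^2 + 3·6 + 1 —bump→ 7^(7 + 1) + 3·7^3 + 3·7^2 + 3·7 + 1 = 5765999 —(−1)→ 5765998
5765998 —HB7→ 7^(7 + 1) + 3·7^3 + 3·7^2 + 3·7 —bump→ 8^(8 + 1) + 3·8^3 + 3·8^2 + 3·8 = 134219480 —(−1)→ 134219479
134219479 —HB8→ 8^(8 + 1) + 3·8^3 + 3·8^2 + 2·8 + 7 —bump→ 9^(9 + 1) + 3·9^3 + 3·9^2 + 2·9 + 7 = 3486786856 —(−1)→ 3486786855
3486786855 —HB9→ 9^(9 + 1) + 3·9^3 + 3·9^2 + 2·9 + 6 —bump→ 10^(10 + 1) + 3·10^3 + 3·10^2 + 2·10 + 6 = 100000003326 —(−1)→ 100000003325
100000003325 —HB10→ 10^(10 + 1) + 3·10^3 + 3·10^2 + 2·10 + 5 —bump→ 11^(11 + 1) + 3·11^3 + 3·11^2 + 2·11 + 5 = 3138428381104 —(−1)→ 3138428381103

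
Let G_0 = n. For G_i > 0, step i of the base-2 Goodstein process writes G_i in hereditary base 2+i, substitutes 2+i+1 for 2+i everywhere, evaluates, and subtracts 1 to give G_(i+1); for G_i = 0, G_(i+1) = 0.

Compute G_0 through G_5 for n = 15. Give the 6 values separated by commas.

15, 111, 1283, 18752, 326593, 6588344

base 2: 15 = 2^(2 + 1) + 2^2 + 2 + 1; at 3: 3^(3 + 1) + 3^3 + 3 + 1 = 112; next = 111
base 3: 111 = 3^(3 + 1) + 3^3 + 3; at 4: 4^(4 + 1) + 4^4 + 4 = 1284; next = 1283
base 4: 1283 = 4^(4 + 1) + 4^4 + 3; at 5: 5^(5 + 1) + 5^5 + 3 = 18753; next = 18752
base 5: 18752 = 5^(5 + 1) + 5^5 + 2; at 6: 6^(6 + 1) + 6^6 + 2 = 326594; next = 326593
base 6: 326593 = 6^(6 + 1) + 6^6 + 1; at 7: 7^(7 + 1) + 7^7 + 1 = 6588345; next = 6588344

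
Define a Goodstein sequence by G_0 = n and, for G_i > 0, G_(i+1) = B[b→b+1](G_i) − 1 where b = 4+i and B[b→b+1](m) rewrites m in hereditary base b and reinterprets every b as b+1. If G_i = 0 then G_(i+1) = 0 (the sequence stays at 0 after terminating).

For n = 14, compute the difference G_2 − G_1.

(0) 14|_4 = 3·4 + 2 ↦ 3·5 + 2|_5 = 17 ⇒ 16
(1) 16|_5 = 3·5 + 1 ↦ 3·6 + 1|_6 = 19 ⇒ 18

2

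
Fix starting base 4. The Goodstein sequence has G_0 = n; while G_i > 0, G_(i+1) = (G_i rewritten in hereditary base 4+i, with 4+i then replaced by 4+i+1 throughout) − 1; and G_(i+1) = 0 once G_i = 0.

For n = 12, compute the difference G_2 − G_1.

[0] 12 ≡ 3·4 (base 4). Lift 5: 15. −1: 14.
[1] 14 ≡ 2·5 + 4 (base 5). Lift 6: 16. −1: 15.

1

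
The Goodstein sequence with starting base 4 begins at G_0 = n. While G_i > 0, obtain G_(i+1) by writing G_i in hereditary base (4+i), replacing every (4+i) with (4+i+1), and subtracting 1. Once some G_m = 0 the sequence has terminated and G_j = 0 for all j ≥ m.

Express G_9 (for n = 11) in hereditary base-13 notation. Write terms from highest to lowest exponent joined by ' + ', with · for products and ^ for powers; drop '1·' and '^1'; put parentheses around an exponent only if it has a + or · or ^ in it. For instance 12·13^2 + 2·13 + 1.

13 + 2

G_0=11  [base 4] 2·4 + 3  →[4↦5]→  2·5 + 3 = 13  −1 ⇒ G_1=12
G_1=12  [base 5] 2·5 + 2  →[5↦6]→  2·6 + 2 = 14  −1 ⇒ G_2=13
G_2=13  [base 6] 2·6 + 1  →[6↦7]→  2·7 + 1 = 15  −1 ⇒ G_3=14
G_3=14  [base 7] 2·7  →[7↦8]→  2·8 = 16  −1 ⇒ G_4=15
G_4=15  [base 8] 8 + 7  →[8↦9]→  9 + 7 = 16  −1 ⇒ G_5=15
G_5=15  [base 9] 9 + 6  →[9↦10]→  10 + 6 = 16  −1 ⇒ G_6=15
G_6=15  [base 10] 10 + 5  →[10↦11]→  11 + 5 = 16  −1 ⇒ G_7=15
G_7=15  [base 11] 11 + 4  →[11↦12]→  12 + 4 = 16  −1 ⇒ G_8=15
G_8=15  [base 12] 12 + 3  →[12↦13]→  13 + 3 = 16  −1 ⇒ G_9=15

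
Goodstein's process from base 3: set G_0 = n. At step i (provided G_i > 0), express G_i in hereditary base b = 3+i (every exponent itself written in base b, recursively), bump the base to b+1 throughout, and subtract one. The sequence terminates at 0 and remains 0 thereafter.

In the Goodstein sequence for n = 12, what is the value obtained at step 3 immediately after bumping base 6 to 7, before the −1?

50

base 3: 12 = 3^2 + 3; at 4: 4^2 + 4 = 20; next = 19
base 4: 19 = 4^2 + 3; at 5: 5^2 + 3 = 28; next = 27
base 5: 27 = 5^2 + 2; at 6: 6^2 + 2 = 38; next = 37
base 6: 37 = 6^2 + 1; at 7: 7^2 + 1 = 50; next = 49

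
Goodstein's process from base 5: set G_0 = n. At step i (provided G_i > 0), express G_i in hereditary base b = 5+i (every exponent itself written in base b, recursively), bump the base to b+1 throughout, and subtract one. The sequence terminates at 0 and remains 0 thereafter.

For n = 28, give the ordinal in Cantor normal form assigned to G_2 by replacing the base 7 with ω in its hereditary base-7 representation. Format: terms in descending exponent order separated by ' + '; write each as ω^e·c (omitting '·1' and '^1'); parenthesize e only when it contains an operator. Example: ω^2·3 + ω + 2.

28 —HB5→ 5^2 + 3 —bump→ 6^2 + 3 = 39 —(−1)→ 38
38 —HB6→ 6^2 + 2 —bump→ 7^2 + 2 = 51 —(−1)→ 50

ω^2 + 1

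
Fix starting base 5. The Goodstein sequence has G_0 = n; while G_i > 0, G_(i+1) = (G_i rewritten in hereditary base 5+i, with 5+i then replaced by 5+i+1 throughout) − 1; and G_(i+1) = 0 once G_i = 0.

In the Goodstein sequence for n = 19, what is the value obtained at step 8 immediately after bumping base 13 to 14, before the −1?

step 0: 19 = 3·5 + 4; sub 6 for 5: 3·6 + 4; = 22; G_1 = 22−1 = 21
step 1: 21 = 3·6 + 3; sub 7 for 6: 3·7 + 3; = 24; G_2 = 24−1 = 23
step 2: 23 = 3·7 + 2; sub 8 for 7: 3·8 + 2; = 26; G_3 = 26−1 = 25
step 3: 25 = 3·8 + 1; sub 9 for 8: 3·9 + 1; = 28; G_4 = 28−1 = 27
step 4: 27 = 3·9; sub 10 for 9: 3·10; = 30; G_5 = 30−1 = 29
step 5: 29 = 2·10 + 9; sub 11 for 10: 2·11 + 9; = 31; G_6 = 31−1 = 30
step 6: 30 = 2·11 + 8; sub 12 for 11: 2·12 + 8; = 32; G_7 = 32−1 = 31
step 7: 31 = 2·12 + 7; sub 13 for 12: 2·13 + 7; = 33; G_8 = 33−1 = 32

34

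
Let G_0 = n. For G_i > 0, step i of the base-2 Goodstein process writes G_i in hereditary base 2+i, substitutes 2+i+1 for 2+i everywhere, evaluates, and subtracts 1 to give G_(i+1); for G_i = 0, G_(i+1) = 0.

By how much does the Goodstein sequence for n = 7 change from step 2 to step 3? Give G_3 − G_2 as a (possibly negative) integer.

2868

i=0: 7 = 2^2 + 2 + 1 (b=2); 2→3: 3^3 + 3 + 1 = 31; 31−1 = 30
i=1: 30 = 3^3 + 3 (b=3); 3→4: 4^4 + 4 = 260; 260−1 = 259
i=2: 259 = 4^4 + 3 (b=4); 4→5: 5^5 + 3 = 3128; 3128−1 = 3127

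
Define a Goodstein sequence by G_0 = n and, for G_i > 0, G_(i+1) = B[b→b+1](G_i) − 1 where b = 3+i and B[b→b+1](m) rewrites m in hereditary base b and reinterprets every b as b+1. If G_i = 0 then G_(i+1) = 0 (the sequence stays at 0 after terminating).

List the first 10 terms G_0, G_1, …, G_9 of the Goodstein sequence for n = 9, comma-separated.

step 0: 9 = 3^2; sub 4 for 3: 4^2; = 16; G_1 = 16−1 = 15
step 1: 15 = 3·4 + 3; sub 5 for 4: 3·5 + 3; = 18; G_2 = 18−1 = 17
step 2: 17 = 3·5 + 2; sub 6 for 5: 3·6 + 2; = 20; G_3 = 20−1 = 19
step 3: 19 = 3·6 + 1; sub 7 for 6: 3·7 + 1; = 22; G_4 = 22−1 = 21
step 4: 21 = 3·7; sub 8 for 7: 3·8; = 24; G_5 = 24−1 = 23
step 5: 23 = 2·8 + 7; sub 9 for 8: 2·9 + 7; = 25; G_6 = 25−1 = 24
step 6: 24 = 2·9 + 6; sub 10 for 9: 2·10 + 6; = 26; G_7 = 26−1 = 25
step 7: 25 = 2·10 + 5; sub 11 for 10: 2·11 + 5; = 27; G_8 = 27−1 = 26
step 8: 26 = 2·11 + 4; sub 12 for 11: 2·12 + 4; = 28; G_9 = 28−1 = 27

9, 15, 17, 19, 21, 23, 24, 25, 26, 27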